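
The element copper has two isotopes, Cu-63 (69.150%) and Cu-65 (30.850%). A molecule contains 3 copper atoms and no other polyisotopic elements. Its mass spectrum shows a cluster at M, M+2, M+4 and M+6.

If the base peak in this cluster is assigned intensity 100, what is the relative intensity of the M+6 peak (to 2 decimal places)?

6.63

(0.69150 + 0.30850)^3 gives M 0.3307, M+2 0.4425, M+4 0.1974, M+6 0.0294; the largest is M+2.
P(M+2) = C(3,1) × 0.69150^2 × 0.30850^1 = 3 × 0.47817225 × 0.3085 = 0.442548 (base)
P(M+6) = C(3,3) × 0.69150^0 × 0.30850^3 = 1 × 1.0000 × 0.02936064 = 0.029361
Relative intensity = 0.029361 / 0.442548 × 100 = 6.63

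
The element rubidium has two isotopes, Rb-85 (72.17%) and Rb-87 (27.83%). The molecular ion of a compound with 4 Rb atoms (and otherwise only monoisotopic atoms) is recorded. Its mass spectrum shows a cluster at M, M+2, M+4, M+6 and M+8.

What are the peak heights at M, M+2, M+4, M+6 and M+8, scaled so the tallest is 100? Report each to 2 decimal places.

Each Rb atom is independently Rb-85 (p = 0.7217) or Rb-87 (q = 0.2783); the cluster is the binomial expansion (p + q)^4.
P(M) = 0.7217^4 = 0.271286
P(M+2) = 4 × 0.7217^3 × 0.2783^1 = 0.418450
P(M+4) = 6 × 0.7217^2 × 0.2783^2 = 0.242042
P(M+6) = 4 × 0.7217^1 × 0.2783^3 = 0.062224
P(M+8) = 0.2783^4 = 0.005999
The M+2 peak is largest (0.418450); scaling to 100 gives 64.83 : 100.00 : 57.84 : 14.87 : 1.43.

64.83 : 100.00 : 57.84 : 14.87 : 1.43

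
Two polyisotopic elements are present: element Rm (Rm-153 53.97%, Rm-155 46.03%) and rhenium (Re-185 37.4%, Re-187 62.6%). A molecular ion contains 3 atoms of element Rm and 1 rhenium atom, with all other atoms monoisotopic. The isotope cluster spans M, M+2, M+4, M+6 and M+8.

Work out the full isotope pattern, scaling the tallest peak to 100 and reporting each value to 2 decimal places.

15.47 : 65.47 : 100.00 : 66.10 : 16.06

Element Rm pattern (n=3): 0.15720171 : 0.40222315 : 0.34304858 : 0.09752656
Rhenium pattern (n=1): 0.3740 : 0.6260
Convolve the two distributions (both contribute in 2-u steps):
  M: 0.15720171×0.3740 = 0.058793
  M+2: 0.15720171×0.6260 + 0.40222315×0.3740 = 0.248840
  M+4: 0.40222315×0.6260 + 0.34304858×0.3740 = 0.380092
  M+6: 0.34304858×0.6260 + 0.09752656×0.3740 = 0.251223
  M+8: 0.09752656×0.6260 = 0.061052
Scale to base peak (0.380092) = 100: 15.47 : 65.47 : 100.00 : 66.10 : 16.06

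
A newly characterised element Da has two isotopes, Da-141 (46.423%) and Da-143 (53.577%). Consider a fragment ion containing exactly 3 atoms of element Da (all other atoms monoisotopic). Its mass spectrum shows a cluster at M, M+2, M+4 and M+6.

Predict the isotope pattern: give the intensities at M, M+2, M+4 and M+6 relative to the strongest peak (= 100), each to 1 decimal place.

Expanding (0.46423 + 0.53577)^3:
P(M) = 0.46423^3 = 0.100046
P(M+2) = 3 × 0.46423^2 × 0.53577^1 = 0.346391
P(M+4) = 3 × 0.46423^1 × 0.53577^2 = 0.399771
P(M+6) = 0.53577^3 = 0.153793
The M+4 peak is largest (0.399771); scaling to 100 gives 25.0 : 86.6 : 100.0 : 38.5.

25.0 : 86.6 : 100.0 : 38.5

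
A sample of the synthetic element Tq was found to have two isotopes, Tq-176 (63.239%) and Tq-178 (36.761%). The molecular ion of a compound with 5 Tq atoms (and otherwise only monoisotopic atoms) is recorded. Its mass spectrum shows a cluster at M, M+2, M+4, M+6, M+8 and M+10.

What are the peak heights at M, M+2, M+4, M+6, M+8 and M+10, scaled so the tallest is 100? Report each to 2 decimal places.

29.59 : 86.01 : 100.00 : 58.13 : 16.90 : 1.96

Expanding (0.63239 + 0.36761)^5:
P(M) = 0.63239^5 = 0.101140
P(M+2) = 5 × 0.63239^4 × 0.36761^1 = 0.293966
P(M+4) = 10 × 0.63239^3 × 0.36761^2 = 0.341767
P(M+6) = 10 × 0.63239^2 × 0.36761^3 = 0.198670
P(M+8) = 5 × 0.63239^1 × 0.36761^4 = 0.057744
P(M+10) = 0.36761^5 = 0.006713
The M+4 peak is largest (0.341767); scaling to 100 gives 29.59 : 86.01 : 100.00 : 58.13 : 16.90 : 1.96.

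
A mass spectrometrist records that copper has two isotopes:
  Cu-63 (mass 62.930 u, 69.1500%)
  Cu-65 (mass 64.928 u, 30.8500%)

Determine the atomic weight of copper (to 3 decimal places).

Ar = Σ fᵢ·mᵢ = 0.691500 × 62.930 + 0.308500 × 64.928
= 43.5161 + 20.0303 = 63.5464 u

63.546 u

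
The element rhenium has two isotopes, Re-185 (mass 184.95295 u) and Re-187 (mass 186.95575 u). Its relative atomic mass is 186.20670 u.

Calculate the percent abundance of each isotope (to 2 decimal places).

Re-185: 37.40%, Re-187: 62.60%

With x = fraction of Re-185 (so Re-187 is 1 − x):
184.95295·x + 186.95575·(1 − x) = 186.20670
(184.95295 − 186.95575)·x = 186.20670 − 186.95575
x = -0.74905 / -2.00280 = 0.37400 → 37.40% Re-185, 62.60% Re-187.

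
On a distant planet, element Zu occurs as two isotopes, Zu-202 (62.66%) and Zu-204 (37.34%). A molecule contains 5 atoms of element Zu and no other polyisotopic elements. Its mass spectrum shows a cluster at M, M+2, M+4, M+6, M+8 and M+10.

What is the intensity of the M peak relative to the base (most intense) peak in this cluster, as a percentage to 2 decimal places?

28.16%

Term probabilities: M 0.0966, M+2 0.2878, M+4 0.3430, M+6 0.2044, M+8 0.0609, M+10 0.0073. Base peak = M+4.
P(M+4) = C(5,2) × 0.6266^3 × 0.3734^2 = 10 × 0.24602043 × 0.13942756 = 0.343020 (base)
P(M) = C(5,0) × 0.6266^5 × 0.3734^0 = 1 × 0.0965944 × 1.0000 = 0.096594
Relative intensity = 0.096594 / 0.343020 × 100 = 28.16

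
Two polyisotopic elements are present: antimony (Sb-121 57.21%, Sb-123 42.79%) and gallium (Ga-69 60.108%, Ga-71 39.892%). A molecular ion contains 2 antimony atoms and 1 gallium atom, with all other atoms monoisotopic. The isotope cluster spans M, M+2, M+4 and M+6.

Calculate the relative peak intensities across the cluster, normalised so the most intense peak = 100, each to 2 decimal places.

46.31 : 100.00 : 71.88 : 17.19

Antimony pattern (n=2): 0.32729841 : 0.48960318 : 0.18309841
Gallium pattern (n=1): 0.60108 : 0.39892
Convolve the two distributions (both contribute in 2-u steps):
  M: 0.32729841×0.60108 = 0.196733
  M+2: 0.32729841×0.39892 + 0.48960318×0.60108 = 0.424857
  M+4: 0.48960318×0.39892 + 0.18309841×0.60108 = 0.305369
  M+6: 0.18309841×0.39892 = 0.073042
Scale to base peak (0.424857) = 100: 46.31 : 100.00 : 71.88 : 17.19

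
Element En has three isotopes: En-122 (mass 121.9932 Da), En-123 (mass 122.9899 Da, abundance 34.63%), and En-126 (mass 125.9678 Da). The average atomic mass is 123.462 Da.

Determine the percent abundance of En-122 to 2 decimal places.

The remaining 65.37% is split between En-122 (fraction x) and En-126 (fraction 0.6537 − x).
Substituting: 121.9932x + 125.9678(0.6537 − x) = 80.87059763
(121.9932 − 125.9678)x = -1.47455323  ⇒  x = 0.37099, y = 0.28271
En-122: 37.10%, En-126: 28.27%.

37.10%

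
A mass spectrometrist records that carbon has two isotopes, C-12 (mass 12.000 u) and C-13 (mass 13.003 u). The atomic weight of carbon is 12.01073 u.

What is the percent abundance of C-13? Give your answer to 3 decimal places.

Let x be the fractional abundance of C-12; then C-13 has abundance 1 − x.
12.000·x + 13.003·(1 − x) = 12.01073
(12.000 − 13.003)·x = 12.01073 − 13.003
x = -0.99227 / -1.003 = 0.98930 → 98.930% C-12, 1.070% C-13.

1.070%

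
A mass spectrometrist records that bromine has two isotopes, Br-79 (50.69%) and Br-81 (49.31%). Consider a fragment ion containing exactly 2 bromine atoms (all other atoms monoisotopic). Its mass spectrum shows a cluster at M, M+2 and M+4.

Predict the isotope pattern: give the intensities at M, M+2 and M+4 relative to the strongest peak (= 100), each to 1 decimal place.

The 2 Br atoms are independent, so intensities follow the terms of (0.5069 + 0.4931)^2.
P(M) = 0.5069^2 = 0.256948
P(M+2) = 2 × 0.5069^1 × 0.4931^1 = 0.499905
P(M+4) = 0.4931^2 = 0.243148
The M+2 peak is largest (0.499905); scaling to 100 gives 51.4 : 100.0 : 48.6.

51.4 : 100.0 : 48.6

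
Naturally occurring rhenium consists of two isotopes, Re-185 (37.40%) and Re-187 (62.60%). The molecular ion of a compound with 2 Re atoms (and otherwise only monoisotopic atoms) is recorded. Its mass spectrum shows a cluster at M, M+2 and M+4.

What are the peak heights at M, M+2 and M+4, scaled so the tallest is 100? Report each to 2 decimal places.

Expanding (0.3740 + 0.6260)^2:
P(M) = 0.3740^2 = 0.139876
P(M+2) = 2 × 0.3740^1 × 0.6260^1 = 0.468248
P(M+4) = 0.6260^2 = 0.391876
The M+2 peak is largest (0.468248); scaling to 100 gives 29.87 : 100.00 : 83.69.

29.87 : 100.00 : 83.69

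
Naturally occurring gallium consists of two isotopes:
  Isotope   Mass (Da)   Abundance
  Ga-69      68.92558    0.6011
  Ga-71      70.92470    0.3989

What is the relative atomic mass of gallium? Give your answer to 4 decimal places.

69.7230 Da

Weight each isotope mass by its fractional abundance: 0.6011 × 68.92558 + 0.3989 × 70.92470
= 41.431166 + 28.291863 = 69.723029 Da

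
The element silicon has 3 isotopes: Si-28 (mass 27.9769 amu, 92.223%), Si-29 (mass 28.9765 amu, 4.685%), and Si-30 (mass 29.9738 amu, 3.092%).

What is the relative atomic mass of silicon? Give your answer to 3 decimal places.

28.085 amu

Ar = Σ fᵢ·mᵢ = 0.92223 × 27.9769 + 0.04685 × 28.9765 + 0.03092 × 29.9738
= 25.80114 + 1.35755 + 0.92679 = 28.08548 amu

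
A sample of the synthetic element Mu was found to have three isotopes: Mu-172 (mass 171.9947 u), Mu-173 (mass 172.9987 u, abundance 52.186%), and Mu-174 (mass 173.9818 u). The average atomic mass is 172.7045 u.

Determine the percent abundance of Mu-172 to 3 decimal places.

38.461%

Let x and y be the fractions of Mu-172 and Mu-174. Then x + y = 1 − 0.52186 = 0.47814 and 171.9947x + 173.9818y = 172.7045 − 0.52186×172.9987 = 82.423398418.
Substituting: 171.9947x + 173.9818(0.47814 − x) = 82.423398418
(171.9947 − 173.9818)x = -0.764259434  ⇒  x = 0.38461, y = 0.09353
Mu-172: 38.461%, Mu-174: 9.353%.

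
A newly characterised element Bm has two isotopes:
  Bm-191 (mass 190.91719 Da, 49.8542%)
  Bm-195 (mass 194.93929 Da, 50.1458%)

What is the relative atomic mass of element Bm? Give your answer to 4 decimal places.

The abundance-weighted mean is 0.498542 × 190.91719 + 0.501458 × 194.93929
= 95.180238 + 97.753866 = 192.934104 Da

192.9341 Da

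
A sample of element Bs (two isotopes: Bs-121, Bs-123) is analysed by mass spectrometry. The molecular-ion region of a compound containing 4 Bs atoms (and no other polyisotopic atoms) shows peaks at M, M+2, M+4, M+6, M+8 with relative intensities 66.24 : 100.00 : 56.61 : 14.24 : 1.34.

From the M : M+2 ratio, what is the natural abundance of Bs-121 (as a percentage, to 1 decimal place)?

Write p for the Bs-121 fraction. I(M+2)/I(M) = [C(4,1)·p^3·(1−p)] / p^4 = 4·(1−p)/p = 100.00/66.24 = 1.5097
(1−p)/p = 1.5097/4 = 0.3774  ⇒  p = 1/(1 + 0.3774) = 0.7260
Bs-121: 72.6%, Bs-123: 27.4%.

72.6%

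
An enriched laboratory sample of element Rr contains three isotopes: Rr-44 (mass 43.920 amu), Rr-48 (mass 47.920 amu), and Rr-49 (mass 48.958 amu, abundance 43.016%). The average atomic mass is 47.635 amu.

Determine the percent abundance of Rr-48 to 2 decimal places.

38.70%

Let x and y be the fractions of Rr-44 and Rr-48. Then x + y = 1 − 0.43016 = 0.56984 and 43.920x + 47.920y = 47.635 − 0.43016×48.958 = 26.57522672.
Substituting: 43.920x + 47.920(0.56984 − x) = 26.57522672
(43.920 − 47.920)x = -0.73150608  ⇒  x = 0.18288, y = 0.38696
Rr-44: 18.29%, Rr-48: 38.70%.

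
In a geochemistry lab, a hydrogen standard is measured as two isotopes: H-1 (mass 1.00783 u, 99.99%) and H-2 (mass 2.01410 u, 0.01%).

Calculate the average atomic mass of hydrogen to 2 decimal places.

The abundance-weighted mean is 0.9999 × 1.00783 + 0.0001 × 2.01410
= 1.007729 + 0.000201 = 1.007930 u

1.01 u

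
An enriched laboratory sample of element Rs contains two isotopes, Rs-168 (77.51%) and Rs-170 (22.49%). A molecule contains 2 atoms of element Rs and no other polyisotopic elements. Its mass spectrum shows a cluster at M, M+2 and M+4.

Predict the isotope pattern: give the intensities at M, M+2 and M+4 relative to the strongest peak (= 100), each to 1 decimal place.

Each Rs atom is independently Rs-168 (p = 0.7751) or Rs-170 (q = 0.2249); the cluster is the binomial expansion (p + q)^2.
P(M) = 0.7751^2 = 0.600780
P(M+2) = 2 × 0.7751^1 × 0.2249^1 = 0.348640
P(M+4) = 0.2249^2 = 0.050580
The M peak is largest (0.600780); scaling to 100 gives 100.0 : 58.0 : 8.4.

100.0 : 58.0 : 8.4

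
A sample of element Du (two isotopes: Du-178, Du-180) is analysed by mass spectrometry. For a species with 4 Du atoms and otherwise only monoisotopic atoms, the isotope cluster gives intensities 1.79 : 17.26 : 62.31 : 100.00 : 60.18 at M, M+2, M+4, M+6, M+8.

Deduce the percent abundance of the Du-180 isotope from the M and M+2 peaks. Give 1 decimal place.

If p is the fraction of Du that is Du-178, then I(M+2)/I(M) = [C(4,1)·p^3·(1−p)] / p^4 = 4·(1−p)/p = 17.26/1.79 = 9.6425
(1−p)/p = 9.6425/4 = 2.4106  ⇒  p = 1/(1 + 2.4106) = 0.2932
Du-178: 29.3%, Du-180: 70.7%.

70.7%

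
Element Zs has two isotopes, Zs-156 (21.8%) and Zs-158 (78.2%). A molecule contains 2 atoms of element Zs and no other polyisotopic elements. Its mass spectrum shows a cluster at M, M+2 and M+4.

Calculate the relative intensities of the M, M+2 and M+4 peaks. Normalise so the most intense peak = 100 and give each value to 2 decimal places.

7.77 : 55.75 : 100.00

Expanding (0.218 + 0.782)^2:
P(M) = 0.218^2 = 0.047524
P(M+2) = 2 × 0.218^1 × 0.782^1 = 0.340952
P(M+4) = 0.782^2 = 0.611524
The M+4 peak is largest (0.611524); scaling to 100 gives 7.77 : 55.75 : 100.00.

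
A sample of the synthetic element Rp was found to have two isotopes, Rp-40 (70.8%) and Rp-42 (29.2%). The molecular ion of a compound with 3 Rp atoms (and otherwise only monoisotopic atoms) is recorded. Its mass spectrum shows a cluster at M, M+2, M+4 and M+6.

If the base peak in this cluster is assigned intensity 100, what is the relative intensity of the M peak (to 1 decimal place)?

80.8

Binomial terms of (0.708 + 0.292)^3: M 0.3549, M+2 0.4391, M+4 0.1811, M+6 0.0249 → M+2 is the base peak.
P(M+2) = C(3,1) × 0.708^2 × 0.292^1 = 3 × 0.501264 × 0.2920 = 0.439107 (base)
P(M) = C(3,0) × 0.708^3 × 0.292^0 = 1 × 0.35489491 × 1.0000 = 0.354895
Relative intensity = 0.354895 / 0.439107 × 100 = 80.8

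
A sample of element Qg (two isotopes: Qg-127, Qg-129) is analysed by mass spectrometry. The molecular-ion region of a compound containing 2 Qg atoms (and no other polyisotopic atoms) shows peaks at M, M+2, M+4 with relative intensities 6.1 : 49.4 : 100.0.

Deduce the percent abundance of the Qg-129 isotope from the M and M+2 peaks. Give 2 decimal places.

Let p = fractional abundance of Qg-127. I(M+2)/I(M) = [C(2,1)·p^1·(1−p)] / p^2 = 2·(1−p)/p = 49.4/6.1 = 8.0984
(1−p)/p = 8.0984/2 = 4.0492  ⇒  p = 1/(1 + 4.0492) = 0.1981
Qg-127: 19.81%, Qg-129: 80.19%.

80.19%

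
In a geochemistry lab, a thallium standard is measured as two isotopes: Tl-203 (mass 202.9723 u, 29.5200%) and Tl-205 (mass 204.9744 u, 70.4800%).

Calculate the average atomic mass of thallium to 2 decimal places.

Ar = Σ fᵢ·mᵢ = 0.295200 × 202.9723 + 0.704800 × 204.9744
= 59.91742 + 144.46596 = 204.38338 u

204.38 u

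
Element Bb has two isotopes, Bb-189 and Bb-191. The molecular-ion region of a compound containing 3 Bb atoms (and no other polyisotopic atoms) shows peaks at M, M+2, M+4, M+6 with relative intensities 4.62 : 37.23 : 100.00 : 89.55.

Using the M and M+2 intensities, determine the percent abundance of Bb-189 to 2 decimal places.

Write p for the Bb-189 fraction. I(M+2)/I(M) = [C(3,1)·p^2·(1−p)] / p^3 = 3·(1−p)/p = 37.23/4.62 = 8.0584
(1−p)/p = 8.0584/3 = 2.6861  ⇒  p = 1/(1 + 2.6861) = 0.2713
Bb-189: 27.13%, Bb-191: 72.87%.

27.13%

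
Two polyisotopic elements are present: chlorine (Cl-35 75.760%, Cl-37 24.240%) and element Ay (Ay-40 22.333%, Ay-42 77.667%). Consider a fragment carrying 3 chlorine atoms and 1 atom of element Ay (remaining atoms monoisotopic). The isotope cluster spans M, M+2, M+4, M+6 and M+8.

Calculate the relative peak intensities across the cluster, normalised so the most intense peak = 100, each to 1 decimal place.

Chlorine pattern (n=3): 0.4348304 : 0.41738208 : 0.13354464 : 0.01424288
Element Ay pattern (n=1): 0.22333 : 0.77667
Convolve the two distributions (both contribute in 2-u steps):
  M: 0.4348304×0.22333 = 0.097111
  M+2: 0.4348304×0.77667 + 0.41738208×0.22333 = 0.430934
  M+4: 0.41738208×0.77667 + 0.13354464×0.22333 = 0.353993
  M+6: 0.13354464×0.77667 + 0.01424288×0.22333 = 0.106901
  M+8: 0.01424288×0.77667 = 0.011062
Scale to base peak (0.430934) = 100: 22.5 : 100.0 : 82.1 : 24.8 : 2.6

22.5 : 100.0 : 82.1 : 24.8 : 2.6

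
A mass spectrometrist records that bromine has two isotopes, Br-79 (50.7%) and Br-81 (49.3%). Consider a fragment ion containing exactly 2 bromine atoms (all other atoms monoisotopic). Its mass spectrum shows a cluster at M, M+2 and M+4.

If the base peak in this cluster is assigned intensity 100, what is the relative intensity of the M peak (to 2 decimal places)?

Binomial terms of (0.507 + 0.493)^2: M 0.2570, M+2 0.4999, M+4 0.2430 → M+2 is the base peak.
P(M+2) = C(2,1) × 0.507^1 × 0.493^1 = 2 × 0.5070 × 0.4930 = 0.499902 (base)
P(M) = C(2,0) × 0.507^2 × 0.493^0 = 1 × 0.257049 × 1.0000 = 0.257049
Relative intensity = 0.257049 / 0.499902 × 100 = 51.42

51.42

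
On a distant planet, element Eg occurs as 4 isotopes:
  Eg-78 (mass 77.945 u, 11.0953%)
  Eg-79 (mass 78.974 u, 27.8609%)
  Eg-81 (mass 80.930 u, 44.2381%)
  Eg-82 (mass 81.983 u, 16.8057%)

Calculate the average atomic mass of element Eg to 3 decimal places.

80.231 u

Weight each isotope mass by its fractional abundance: 0.110953 × 77.945 + 0.278609 × 78.974 + 0.442381 × 80.930 + 0.168057 × 81.983
= 8.6482 + 22.0029 + 35.8019 + 13.7778 = 80.2308 u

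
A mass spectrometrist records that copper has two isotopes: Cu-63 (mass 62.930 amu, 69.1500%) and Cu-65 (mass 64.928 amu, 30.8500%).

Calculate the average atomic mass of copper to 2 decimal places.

Ar = Σ fᵢ·mᵢ = 0.691500 × 62.930 + 0.308500 × 64.928
= 43.5161 + 20.0303 = 63.5464 amu

63.55 amu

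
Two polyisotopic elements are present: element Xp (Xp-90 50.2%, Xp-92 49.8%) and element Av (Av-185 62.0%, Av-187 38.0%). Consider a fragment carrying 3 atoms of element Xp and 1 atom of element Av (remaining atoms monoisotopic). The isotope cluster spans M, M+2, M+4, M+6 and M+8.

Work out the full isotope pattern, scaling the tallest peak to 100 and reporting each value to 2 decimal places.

Element Xp pattern (n=3): 0.12650601 : 0.37649398 : 0.37349402 : 0.12350599
Element Av pattern (n=1): 0.6200 : 0.3800
Convolve the two distributions (both contribute in 2-u steps):
  M: 0.12650601×0.6200 = 0.078434
  M+2: 0.12650601×0.3800 + 0.37649398×0.6200 = 0.281499
  M+4: 0.37649398×0.3800 + 0.37349402×0.6200 = 0.374634
  M+6: 0.37349402×0.3800 + 0.12350599×0.6200 = 0.218501
  M+8: 0.12350599×0.3800 = 0.046932
Scale to base peak (0.374634) = 100: 20.94 : 75.14 : 100.00 : 58.32 : 12.53

20.94 : 75.14 : 100.00 : 58.32 : 12.53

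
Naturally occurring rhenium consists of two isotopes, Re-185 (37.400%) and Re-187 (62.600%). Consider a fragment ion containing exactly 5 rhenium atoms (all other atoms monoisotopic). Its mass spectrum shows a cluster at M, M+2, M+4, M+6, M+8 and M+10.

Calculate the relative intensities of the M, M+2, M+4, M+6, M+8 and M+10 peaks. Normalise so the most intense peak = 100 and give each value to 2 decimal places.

Each Re atom is independently Re-185 (p = 0.37400) or Re-187 (q = 0.62600); the cluster is the binomial expansion (p + q)^5.
P(M) = 0.37400^5 = 0.007317
P(M+2) = 5 × 0.37400^4 × 0.62600^1 = 0.061239
P(M+4) = 10 × 0.37400^3 × 0.62600^2 = 0.205005
P(M+6) = 10 × 0.37400^2 × 0.62600^3 = 0.343136
P(M+8) = 5 × 0.37400^1 × 0.62600^4 = 0.287170
P(M+10) = 0.62600^5 = 0.096133
The M+6 peak is largest (0.343136); scaling to 100 gives 2.13 : 17.85 : 59.74 : 100.00 : 83.69 : 28.02.

2.13 : 17.85 : 59.74 : 100.00 : 83.69 : 28.02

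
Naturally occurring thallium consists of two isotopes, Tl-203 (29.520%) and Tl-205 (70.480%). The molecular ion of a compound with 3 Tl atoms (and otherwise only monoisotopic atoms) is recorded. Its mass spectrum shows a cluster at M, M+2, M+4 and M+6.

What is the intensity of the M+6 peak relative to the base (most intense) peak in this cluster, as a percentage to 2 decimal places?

(0.29520 + 0.70480)^3 gives M 0.0257, M+2 0.1843, M+4 0.4399, M+6 0.3501; the largest is M+4.
P(M+4) = C(3,2) × 0.29520^1 × 0.70480^2 = 3 × 0.2952 × 0.49674304 = 0.439916 (base)
P(M+6) = C(3,3) × 0.29520^0 × 0.70480^3 = 1 × 1.0000 × 0.35010449 = 0.350104
Relative intensity = 0.350104 / 0.439916 × 100 = 79.58

79.58%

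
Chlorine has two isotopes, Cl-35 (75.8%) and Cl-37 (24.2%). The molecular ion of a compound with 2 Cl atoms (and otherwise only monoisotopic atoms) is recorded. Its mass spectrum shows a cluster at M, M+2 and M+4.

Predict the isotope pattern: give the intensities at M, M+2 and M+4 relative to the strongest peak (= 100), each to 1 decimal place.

The 2 Cl atoms are independent, so intensities follow the terms of (0.758 + 0.242)^2.
P(M) = 0.758^2 = 0.574564
P(M+2) = 2 × 0.758^1 × 0.242^1 = 0.366872
P(M+4) = 0.242^2 = 0.058564
The M peak is largest (0.574564); scaling to 100 gives 100.0 : 63.9 : 10.2.

100.0 : 63.9 : 10.2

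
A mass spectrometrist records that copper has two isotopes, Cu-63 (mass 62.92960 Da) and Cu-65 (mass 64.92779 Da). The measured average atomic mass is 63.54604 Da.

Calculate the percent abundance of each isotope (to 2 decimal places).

With x = fraction of Cu-63 (so Cu-65 is 1 − x):
62.92960·x + 64.92779·(1 − x) = 63.54604
(62.92960 − 64.92779)·x = 63.54604 − 64.92779
x = -1.38175 / -1.99819 = 0.69150 → 69.15% Cu-63, 30.85% Cu-65.

Cu-63: 69.15%, Cu-65: 30.85%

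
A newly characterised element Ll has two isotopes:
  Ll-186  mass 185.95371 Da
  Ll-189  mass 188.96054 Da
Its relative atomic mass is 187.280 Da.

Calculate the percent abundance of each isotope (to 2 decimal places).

With x = fraction of Ll-186 (so Ll-189 is 1 − x):
185.95371·x + 188.96054·(1 − x) = 187.280
(185.95371 − 188.96054)·x = 187.280 − 188.96054
x = -1.68054 / -3.00683 = 0.55891 → 55.89% Ll-186, 44.11% Ll-189.

Ll-186: 55.89%, Ll-189: 44.11%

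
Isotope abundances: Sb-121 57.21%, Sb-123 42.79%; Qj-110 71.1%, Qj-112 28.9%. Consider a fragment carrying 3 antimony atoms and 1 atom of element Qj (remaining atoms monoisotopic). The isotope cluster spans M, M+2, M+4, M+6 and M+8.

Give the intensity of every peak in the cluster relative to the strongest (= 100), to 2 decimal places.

Antimony pattern (n=3): 0.18724742 : 0.42015297 : 0.3142518 : 0.07834781
Element Qj pattern (n=1): 0.7110 : 0.2890
Convolve the two distributions (both contribute in 2-u steps):
  M: 0.18724742×0.7110 = 0.133133
  M+2: 0.18724742×0.2890 + 0.42015297×0.7110 = 0.352843
  M+4: 0.42015297×0.2890 + 0.3142518×0.7110 = 0.344857
  M+6: 0.3142518×0.2890 + 0.07834781×0.7110 = 0.146524
  M+8: 0.07834781×0.2890 = 0.022643
Scale to base peak (0.352843) = 100: 37.73 : 100.00 : 97.74 : 41.53 : 6.42

37.73 : 100.00 : 97.74 : 41.53 : 6.42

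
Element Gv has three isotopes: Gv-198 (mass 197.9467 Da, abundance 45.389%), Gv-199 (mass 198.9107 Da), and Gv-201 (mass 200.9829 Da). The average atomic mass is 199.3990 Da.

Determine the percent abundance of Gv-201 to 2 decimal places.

44.68%

Let x and y be the fractions of Gv-199 and Gv-201. Then x + y = 1 − 0.45389 = 0.54611 and 198.9107x + 200.9829y = 199.3990 − 0.45389×197.9467 = 109.552972337.
Substituting: 198.9107x + 200.9829(0.54611 − x) = 109.552972337
(198.9107 − 200.9829)x = -0.205799182  ⇒  x = 0.09931, y = 0.44680
Gv-199: 9.93%, Gv-201: 44.68%.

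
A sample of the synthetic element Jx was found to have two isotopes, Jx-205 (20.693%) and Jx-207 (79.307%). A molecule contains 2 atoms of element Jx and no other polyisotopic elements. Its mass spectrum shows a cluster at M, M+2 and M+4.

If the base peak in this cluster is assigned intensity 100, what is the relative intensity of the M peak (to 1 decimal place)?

6.8

Term probabilities: M 0.0428, M+2 0.3282, M+4 0.6290. Base peak = M+4.
P(M+4) = C(2,2) × 0.20693^0 × 0.79307^2 = 1 × 1.0000 × 0.62896002 = 0.628960 (base)
P(M) = C(2,0) × 0.20693^2 × 0.79307^0 = 1 × 0.04282002 × 1.0000 = 0.042820
Relative intensity = 0.042820 / 0.628960 × 100 = 6.8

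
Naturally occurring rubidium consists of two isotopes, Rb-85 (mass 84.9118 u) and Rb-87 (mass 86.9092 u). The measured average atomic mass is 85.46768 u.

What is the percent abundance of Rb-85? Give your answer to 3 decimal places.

72.170%

With x = fraction of Rb-85 (so Rb-87 is 1 − x):
84.9118·x + 86.9092·(1 − x) = 85.46768
(84.9118 − 86.9092)·x = 85.46768 − 86.9092
x = -1.44152 / -1.9974 = 0.72170 → 72.170% Rb-85, 27.830% Rb-87.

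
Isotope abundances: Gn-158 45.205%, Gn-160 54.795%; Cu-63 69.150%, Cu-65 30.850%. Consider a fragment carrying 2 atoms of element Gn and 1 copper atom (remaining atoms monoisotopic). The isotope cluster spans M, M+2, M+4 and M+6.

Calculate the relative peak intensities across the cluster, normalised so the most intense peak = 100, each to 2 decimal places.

Element Gn pattern (n=2): 0.2043492 : 0.49540159 : 0.3002492
Copper pattern (n=1): 0.6915 : 0.3085
Convolve the two distributions (both contribute in 2-u steps):
  M: 0.2043492×0.6915 = 0.141307
  M+2: 0.2043492×0.3085 + 0.49540159×0.6915 = 0.405612
  M+4: 0.49540159×0.3085 + 0.3002492×0.6915 = 0.360454
  M+6: 0.3002492×0.3085 = 0.092627
Scale to base peak (0.405612) = 100: 34.84 : 100.00 : 88.87 : 22.84

34.84 : 100.00 : 88.87 : 22.84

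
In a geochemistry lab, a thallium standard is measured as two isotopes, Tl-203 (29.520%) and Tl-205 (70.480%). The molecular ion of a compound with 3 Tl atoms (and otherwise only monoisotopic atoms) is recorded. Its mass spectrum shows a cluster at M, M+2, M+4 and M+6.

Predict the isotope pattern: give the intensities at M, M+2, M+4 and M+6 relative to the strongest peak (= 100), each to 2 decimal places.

5.85 : 41.88 : 100.00 : 79.58

The 3 Tl atoms are independent, so intensities follow the terms of (0.29520 + 0.70480)^3.
P(M) = 0.29520^3 = 0.025725
P(M+2) = 3 × 0.29520^2 × 0.70480^1 = 0.184255
P(M+4) = 3 × 0.29520^1 × 0.70480^2 = 0.439916
P(M+6) = 0.70480^3 = 0.350104
The M+4 peak is largest (0.439916); scaling to 100 gives 5.85 : 41.88 : 100.00 : 79.58.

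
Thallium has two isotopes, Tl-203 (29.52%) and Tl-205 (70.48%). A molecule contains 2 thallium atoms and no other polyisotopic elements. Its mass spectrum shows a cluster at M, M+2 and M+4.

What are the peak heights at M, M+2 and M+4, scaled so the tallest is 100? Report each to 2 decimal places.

Expanding (0.2952 + 0.7048)^2:
P(M) = 0.2952^2 = 0.087143
P(M+2) = 2 × 0.2952^1 × 0.7048^1 = 0.416114
P(M+4) = 0.7048^2 = 0.496743
The M+4 peak is largest (0.496743); scaling to 100 gives 17.54 : 83.77 : 100.00.

17.54 : 83.77 : 100.00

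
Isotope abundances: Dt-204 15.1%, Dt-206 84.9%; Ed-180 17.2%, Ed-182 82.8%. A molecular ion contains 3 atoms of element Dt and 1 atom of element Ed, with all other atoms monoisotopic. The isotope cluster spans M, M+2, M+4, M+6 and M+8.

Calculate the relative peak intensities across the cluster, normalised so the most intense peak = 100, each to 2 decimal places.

0.12 : 2.53 : 20.57 : 74.13 : 100.00

Element Dt pattern (n=3): 0.00344295 : 0.05807415 : 0.32652285 : 0.61196005
Element Ed pattern (n=1): 0.1720 : 0.8280
Convolve the two distributions (both contribute in 2-u steps):
  M: 0.00344295×0.1720 = 0.000592
  M+2: 0.00344295×0.8280 + 0.05807415×0.1720 = 0.012840
  M+4: 0.05807415×0.8280 + 0.32652285×0.1720 = 0.104247
  M+6: 0.32652285×0.8280 + 0.61196005×0.1720 = 0.375618
  M+8: 0.61196005×0.8280 = 0.506703
Scale to base peak (0.506703) = 100: 0.12 : 2.53 : 20.57 : 74.13 : 100.00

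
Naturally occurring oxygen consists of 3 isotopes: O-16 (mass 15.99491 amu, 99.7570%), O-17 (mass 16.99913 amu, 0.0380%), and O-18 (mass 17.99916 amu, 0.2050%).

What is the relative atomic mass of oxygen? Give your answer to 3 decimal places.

The abundance-weighted mean is 0.997570 × 15.99491 + 0.000380 × 16.99913 + 0.002050 × 17.99916
= 15.956042 + 0.006460 + 0.036898 = 15.999400 amu

15.999 amu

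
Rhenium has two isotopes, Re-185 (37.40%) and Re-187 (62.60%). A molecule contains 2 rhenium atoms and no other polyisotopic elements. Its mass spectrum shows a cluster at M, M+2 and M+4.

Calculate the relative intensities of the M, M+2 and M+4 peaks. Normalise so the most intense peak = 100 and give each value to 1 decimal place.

29.9 : 100.0 : 83.7

Expanding (0.3740 + 0.6260)^2:
P(M) = 0.3740^2 = 0.139876
P(M+2) = 2 × 0.3740^1 × 0.6260^1 = 0.468248
P(M+4) = 0.6260^2 = 0.391876
The M+2 peak is largest (0.468248); scaling to 100 gives 29.9 : 100.0 : 83.7.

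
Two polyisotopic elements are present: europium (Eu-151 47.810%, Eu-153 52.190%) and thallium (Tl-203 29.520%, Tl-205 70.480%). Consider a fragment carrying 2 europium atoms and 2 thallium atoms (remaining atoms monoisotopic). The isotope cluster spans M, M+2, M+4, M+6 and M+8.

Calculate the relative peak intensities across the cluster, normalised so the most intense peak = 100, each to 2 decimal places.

5.51 : 38.37 : 95.49 : 100.00 : 37.46

Europium pattern (n=2): 0.22857961 : 0.49904078 : 0.27237961
Thallium pattern (n=2): 0.08714304 : 0.41611392 : 0.49674304
Convolve the two distributions (both contribute in 2-u steps):
  M: 0.22857961×0.08714304 = 0.019919
  M+2: 0.22857961×0.41611392 + 0.49904078×0.08714304 = 0.138603
  M+4: 0.22857961×0.49674304 + 0.49904078×0.41611392 + 0.27237961×0.08714304 = 0.344939
  M+6: 0.49904078×0.49674304 + 0.27237961×0.41611392 = 0.361236
  M+8: 0.27237961×0.49674304 = 0.135303
Scale to base peak (0.361236) = 100: 5.51 : 38.37 : 95.49 : 100.00 : 37.46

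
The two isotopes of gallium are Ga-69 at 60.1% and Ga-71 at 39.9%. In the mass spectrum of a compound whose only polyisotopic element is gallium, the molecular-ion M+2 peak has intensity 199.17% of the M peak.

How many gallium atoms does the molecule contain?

3

For n independent Ga atoms, I(M+2)/I(M) = n · (abundance Ga-71) / (abundance Ga-69) = n · 0.399/0.601.
n = 1.9917 × 0.601/0.399 = 3.00 ≈ 3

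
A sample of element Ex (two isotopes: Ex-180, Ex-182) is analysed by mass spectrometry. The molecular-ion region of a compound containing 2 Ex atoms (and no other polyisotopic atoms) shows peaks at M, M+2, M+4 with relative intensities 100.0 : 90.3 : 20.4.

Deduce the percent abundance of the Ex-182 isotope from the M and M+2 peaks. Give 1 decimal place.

Write p for the Ex-180 fraction. I(M+2)/I(M) = [C(2,1)·p^1·(1−p)] / p^2 = 2·(1−p)/p = 90.3/100.0 = 0.9030
(1−p)/p = 0.9030/2 = 0.4515  ⇒  p = 1/(1 + 0.4515) = 0.6889
Ex-180: 68.9%, Ex-182: 31.1%.

31.1%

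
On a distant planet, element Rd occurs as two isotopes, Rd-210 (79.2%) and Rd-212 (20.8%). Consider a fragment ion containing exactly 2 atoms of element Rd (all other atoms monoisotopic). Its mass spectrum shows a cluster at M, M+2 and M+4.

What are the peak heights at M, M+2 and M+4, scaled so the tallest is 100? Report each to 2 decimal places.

100.00 : 52.53 : 6.90

The 2 Rd atoms are independent, so intensities follow the terms of (0.792 + 0.208)^2.
P(M) = 0.792^2 = 0.627264
P(M+2) = 2 × 0.792^1 × 0.208^1 = 0.329472
P(M+4) = 0.208^2 = 0.043264
The M peak is largest (0.627264); scaling to 100 gives 100.00 : 52.53 : 6.90.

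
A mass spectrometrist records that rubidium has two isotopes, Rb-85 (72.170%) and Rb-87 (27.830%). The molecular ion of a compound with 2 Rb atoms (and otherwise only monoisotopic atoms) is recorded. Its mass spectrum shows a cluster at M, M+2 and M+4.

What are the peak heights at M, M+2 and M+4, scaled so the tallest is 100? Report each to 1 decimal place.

100.0 : 77.1 : 14.9

Expanding (0.72170 + 0.27830)^2:
P(M) = 0.72170^2 = 0.520851
P(M+2) = 2 × 0.72170^1 × 0.27830^1 = 0.401698
P(M+4) = 0.27830^2 = 0.077451
The M peak is largest (0.520851); scaling to 100 gives 100.0 : 77.1 : 14.9.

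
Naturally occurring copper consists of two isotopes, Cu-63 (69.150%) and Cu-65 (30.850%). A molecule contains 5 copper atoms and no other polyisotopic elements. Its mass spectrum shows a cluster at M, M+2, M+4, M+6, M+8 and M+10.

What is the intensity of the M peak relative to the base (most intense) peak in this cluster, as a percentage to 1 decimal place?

44.8%

Term probabilities: M 0.1581, M+2 0.3527, M+4 0.3147, M+6 0.1404, M+8 0.0313, M+10 0.0028. Base peak = M+2.
P(M+2) = C(5,1) × 0.69150^4 × 0.30850^1 = 5 × 0.2286487 × 0.3085 = 0.352691 (base)
P(M) = C(5,0) × 0.69150^5 × 0.30850^0 = 1 × 0.15811058 × 1.0000 = 0.158111
Relative intensity = 0.158111 / 0.352691 × 100 = 44.8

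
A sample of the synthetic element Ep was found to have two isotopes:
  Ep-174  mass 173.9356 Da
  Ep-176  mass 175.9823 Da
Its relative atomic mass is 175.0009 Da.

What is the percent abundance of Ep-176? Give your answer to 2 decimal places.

Let x be the fractional abundance of Ep-174; then Ep-176 has abundance 1 − x.
173.9356·x + 175.9823·(1 − x) = 175.0009
(173.9356 − 175.9823)·x = 175.0009 − 175.9823
x = -0.9814 / -2.0467 = 0.47950 → 47.95% Ep-174, 52.05% Ep-176.

52.05%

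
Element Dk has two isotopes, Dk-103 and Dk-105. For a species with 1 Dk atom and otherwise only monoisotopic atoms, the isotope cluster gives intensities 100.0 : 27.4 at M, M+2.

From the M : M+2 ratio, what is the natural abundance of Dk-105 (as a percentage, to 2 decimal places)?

Let p = fractional abundance of Dk-103. I(M+2)/I(M) = [C(1,1)·p^0·(1−p)] / p^1 = 1·(1−p)/p = 27.4/100.0 = 0.2740
(1−p)/p = 0.2740/1 = 0.2740  ⇒  p = 1/(1 + 0.2740) = 0.7849
Dk-103: 78.49%, Dk-105: 21.51%.

21.51%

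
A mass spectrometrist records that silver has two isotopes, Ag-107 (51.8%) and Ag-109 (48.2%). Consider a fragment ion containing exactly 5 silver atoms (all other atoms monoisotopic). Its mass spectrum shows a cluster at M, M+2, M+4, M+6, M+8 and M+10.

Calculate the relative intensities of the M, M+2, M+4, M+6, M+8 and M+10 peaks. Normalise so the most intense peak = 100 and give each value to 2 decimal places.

Each Ag atom is independently Ag-107 (p = 0.518) or Ag-109 (q = 0.482); the cluster is the binomial expansion (p + q)^5.
P(M) = 0.518^5 = 0.037295
P(M+2) = 5 × 0.518^4 × 0.482^1 = 0.173515
P(M+4) = 10 × 0.518^3 × 0.482^2 = 0.322911
P(M+6) = 10 × 0.518^2 × 0.482^3 = 0.300470
P(M+8) = 5 × 0.518^1 × 0.482^4 = 0.139794
P(M+10) = 0.482^5 = 0.026016
The M+4 peak is largest (0.322911); scaling to 100 gives 11.55 : 53.73 : 100.00 : 93.05 : 43.29 : 8.06.

11.55 : 53.73 : 100.00 : 93.05 : 43.29 : 8.06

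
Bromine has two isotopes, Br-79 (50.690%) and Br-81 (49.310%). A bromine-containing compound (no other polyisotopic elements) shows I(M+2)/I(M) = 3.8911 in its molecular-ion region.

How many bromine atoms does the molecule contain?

With n Br atoms, P(M+2)/P(M) = C(n,1)·p^(n−1)q / p^n = n·q/p = n · 0.49310/0.50690.
n = 3.8911 × 0.50690/0.49310 = 4.00 ≈ 4

4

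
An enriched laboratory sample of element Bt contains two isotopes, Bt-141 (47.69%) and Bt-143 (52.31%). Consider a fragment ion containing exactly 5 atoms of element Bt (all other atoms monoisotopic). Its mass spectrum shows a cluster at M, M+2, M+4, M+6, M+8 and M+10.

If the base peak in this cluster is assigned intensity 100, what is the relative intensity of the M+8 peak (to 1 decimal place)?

(0.4769 + 0.5231)^5 gives M 0.0247, M+2 0.1353, M+4 0.2968, M+6 0.3255, M+8 0.1785, M+10 0.0392; the largest is M+6.
P(M+6) = C(5,3) × 0.4769^2 × 0.5231^3 = 10 × 0.22743361 × 0.14313774 = 0.325543 (base)
P(M+8) = C(5,4) × 0.4769^1 × 0.5231^4 = 5 × 0.4769 × 0.07487535 = 0.178540
Relative intensity = 0.178540 / 0.325543 × 100 = 54.8

54.8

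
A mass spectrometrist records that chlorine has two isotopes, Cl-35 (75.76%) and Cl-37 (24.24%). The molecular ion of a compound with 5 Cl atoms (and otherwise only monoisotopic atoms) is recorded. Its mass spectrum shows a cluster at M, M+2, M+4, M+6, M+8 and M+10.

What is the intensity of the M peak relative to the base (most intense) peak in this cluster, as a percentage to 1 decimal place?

62.5%

(0.7576 + 0.2424)^5 gives M 0.2496, M+2 0.3993, M+4 0.2555, M+6 0.0817, M+8 0.0131, M+10 0.0008; the largest is M+2.
P(M+2) = C(5,1) × 0.7576^4 × 0.2424^1 = 5 × 0.32942751 × 0.2424 = 0.399266 (base)
P(M) = C(5,0) × 0.7576^5 × 0.2424^0 = 1 × 0.24957428 × 1.0000 = 0.249574
Relative intensity = 0.249574 / 0.399266 × 100 = 62.5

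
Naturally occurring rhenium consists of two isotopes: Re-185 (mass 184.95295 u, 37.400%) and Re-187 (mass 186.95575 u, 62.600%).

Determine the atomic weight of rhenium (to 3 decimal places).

Ar = Σ fᵢ·mᵢ = 0.37400 × 184.95295 + 0.62600 × 186.95575
= 69.172403 + 117.034300 = 186.206703 u

186.207 u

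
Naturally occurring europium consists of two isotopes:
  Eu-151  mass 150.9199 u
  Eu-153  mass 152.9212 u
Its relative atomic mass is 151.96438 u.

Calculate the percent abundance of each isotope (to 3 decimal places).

Eu-151: 47.810%, Eu-153: 52.190%

Writing the weighted mean with unknown fraction x of Eu-151:
150.9199·x + 152.9212·(1 − x) = 151.96438
(150.9199 − 152.9212)·x = 151.96438 − 152.9212
x = -0.95682 / -2.0013 = 0.47810 → 47.810% Eu-151, 52.190% Eu-153.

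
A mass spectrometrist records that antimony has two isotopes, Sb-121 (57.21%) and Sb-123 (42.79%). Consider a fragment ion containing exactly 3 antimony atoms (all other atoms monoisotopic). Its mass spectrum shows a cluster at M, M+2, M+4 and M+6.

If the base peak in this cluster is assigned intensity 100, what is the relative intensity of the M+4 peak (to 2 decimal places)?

74.79

(0.5721 + 0.4279)^3 gives M 0.1872, M+2 0.4202, M+4 0.3143, M+6 0.0783; the largest is M+2.
P(M+2) = C(3,1) × 0.5721^2 × 0.4279^1 = 3 × 0.32729841 × 0.4279 = 0.420153 (base)
P(M+4) = C(3,2) × 0.5721^1 × 0.4279^2 = 3 × 0.5721 × 0.18309841 = 0.314252
Relative intensity = 0.314252 / 0.420153 × 100 = 74.79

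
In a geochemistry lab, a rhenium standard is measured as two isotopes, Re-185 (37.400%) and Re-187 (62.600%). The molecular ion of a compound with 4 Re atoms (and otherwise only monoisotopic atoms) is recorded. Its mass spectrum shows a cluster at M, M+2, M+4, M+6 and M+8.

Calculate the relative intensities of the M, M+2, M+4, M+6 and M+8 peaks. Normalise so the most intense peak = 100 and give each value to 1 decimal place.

Each Re atom is independently Re-185 (p = 0.37400) or Re-187 (q = 0.62600); the cluster is the binomial expansion (p + q)^4.
P(M) = 0.37400^4 = 0.019565
P(M+2) = 4 × 0.37400^3 × 0.62600^1 = 0.130993
P(M+4) = 6 × 0.37400^2 × 0.62600^2 = 0.328884
P(M+6) = 4 × 0.37400^1 × 0.62600^3 = 0.366990
P(M+8) = 0.62600^4 = 0.153567
The M+6 peak is largest (0.366990); scaling to 100 gives 5.3 : 35.7 : 89.6 : 100.0 : 41.8.

5.3 : 35.7 : 89.6 : 100.0 : 41.8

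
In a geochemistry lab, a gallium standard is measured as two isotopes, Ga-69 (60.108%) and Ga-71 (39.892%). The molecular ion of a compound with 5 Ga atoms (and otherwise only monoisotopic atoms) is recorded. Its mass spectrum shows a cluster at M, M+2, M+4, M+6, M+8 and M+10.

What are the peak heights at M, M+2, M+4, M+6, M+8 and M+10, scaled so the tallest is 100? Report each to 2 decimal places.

Each Ga atom is independently Ga-69 (p = 0.60108) or Ga-71 (q = 0.39892); the cluster is the binomial expansion (p + q)^5.
P(M) = 0.60108^5 = 0.078462
P(M+2) = 5 × 0.60108^4 × 0.39892^1 = 0.260366
P(M+4) = 10 × 0.60108^3 × 0.39892^2 = 0.345596
P(M+6) = 10 × 0.60108^2 × 0.39892^3 = 0.229362
P(M+8) = 5 × 0.60108^1 × 0.39892^4 = 0.076111
P(M+10) = 0.39892^5 = 0.010103
The M+4 peak is largest (0.345596); scaling to 100 gives 22.70 : 75.34 : 100.00 : 66.37 : 22.02 : 2.92.

22.70 : 75.34 : 100.00 : 66.37 : 22.02 : 2.92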